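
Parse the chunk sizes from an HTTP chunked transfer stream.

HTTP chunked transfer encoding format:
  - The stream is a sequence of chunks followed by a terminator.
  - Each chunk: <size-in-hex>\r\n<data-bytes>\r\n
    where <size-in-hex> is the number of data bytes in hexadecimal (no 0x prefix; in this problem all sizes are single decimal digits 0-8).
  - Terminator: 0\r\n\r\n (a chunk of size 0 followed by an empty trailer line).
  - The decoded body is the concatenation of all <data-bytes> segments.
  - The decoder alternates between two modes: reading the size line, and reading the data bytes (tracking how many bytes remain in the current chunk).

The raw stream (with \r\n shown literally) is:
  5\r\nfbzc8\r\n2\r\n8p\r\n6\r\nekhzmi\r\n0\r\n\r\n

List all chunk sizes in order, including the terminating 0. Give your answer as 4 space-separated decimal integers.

Answer: 5 2 6 0

Derivation:
Chunk 1: stream[0..1]='5' size=0x5=5, data at stream[3..8]='fbzc8' -> body[0..5], body so far='fbzc8'
Chunk 2: stream[10..11]='2' size=0x2=2, data at stream[13..15]='8p' -> body[5..7], body so far='fbzc88p'
Chunk 3: stream[17..18]='6' size=0x6=6, data at stream[20..26]='ekhzmi' -> body[7..13], body so far='fbzc88pekhzmi'
Chunk 4: stream[28..29]='0' size=0 (terminator). Final body='fbzc88pekhzmi' (13 bytes)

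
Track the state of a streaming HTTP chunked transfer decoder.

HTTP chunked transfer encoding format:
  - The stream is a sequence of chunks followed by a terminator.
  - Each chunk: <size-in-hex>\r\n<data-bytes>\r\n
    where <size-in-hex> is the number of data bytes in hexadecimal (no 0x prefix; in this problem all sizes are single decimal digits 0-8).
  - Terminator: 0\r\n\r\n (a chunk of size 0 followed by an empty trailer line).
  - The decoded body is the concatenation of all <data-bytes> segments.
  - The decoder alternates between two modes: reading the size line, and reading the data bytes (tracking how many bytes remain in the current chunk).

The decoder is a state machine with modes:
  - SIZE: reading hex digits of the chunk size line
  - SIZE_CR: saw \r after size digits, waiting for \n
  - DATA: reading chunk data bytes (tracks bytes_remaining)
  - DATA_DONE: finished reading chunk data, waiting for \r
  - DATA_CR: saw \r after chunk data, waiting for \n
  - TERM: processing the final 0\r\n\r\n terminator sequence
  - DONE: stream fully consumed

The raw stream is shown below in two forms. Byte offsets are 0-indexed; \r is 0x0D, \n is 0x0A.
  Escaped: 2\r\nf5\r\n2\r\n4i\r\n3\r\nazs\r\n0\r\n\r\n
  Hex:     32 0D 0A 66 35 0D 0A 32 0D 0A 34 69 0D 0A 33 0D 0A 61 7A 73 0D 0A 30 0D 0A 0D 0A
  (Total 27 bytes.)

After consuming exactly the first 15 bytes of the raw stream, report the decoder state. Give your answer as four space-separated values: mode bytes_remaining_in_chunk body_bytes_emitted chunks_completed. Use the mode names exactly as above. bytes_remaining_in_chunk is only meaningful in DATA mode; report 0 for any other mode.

Byte 0 = '2': mode=SIZE remaining=0 emitted=0 chunks_done=0
Byte 1 = 0x0D: mode=SIZE_CR remaining=0 emitted=0 chunks_done=0
Byte 2 = 0x0A: mode=DATA remaining=2 emitted=0 chunks_done=0
Byte 3 = 'f': mode=DATA remaining=1 emitted=1 chunks_done=0
Byte 4 = '5': mode=DATA_DONE remaining=0 emitted=2 chunks_done=0
Byte 5 = 0x0D: mode=DATA_CR remaining=0 emitted=2 chunks_done=0
Byte 6 = 0x0A: mode=SIZE remaining=0 emitted=2 chunks_done=1
Byte 7 = '2': mode=SIZE remaining=0 emitted=2 chunks_done=1
Byte 8 = 0x0D: mode=SIZE_CR remaining=0 emitted=2 chunks_done=1
Byte 9 = 0x0A: mode=DATA remaining=2 emitted=2 chunks_done=1
Byte 10 = '4': mode=DATA remaining=1 emitted=3 chunks_done=1
Byte 11 = 'i': mode=DATA_DONE remaining=0 emitted=4 chunks_done=1
Byte 12 = 0x0D: mode=DATA_CR remaining=0 emitted=4 chunks_done=1
Byte 13 = 0x0A: mode=SIZE remaining=0 emitted=4 chunks_done=2
Byte 14 = '3': mode=SIZE remaining=0 emitted=4 chunks_done=2

Answer: SIZE 0 4 2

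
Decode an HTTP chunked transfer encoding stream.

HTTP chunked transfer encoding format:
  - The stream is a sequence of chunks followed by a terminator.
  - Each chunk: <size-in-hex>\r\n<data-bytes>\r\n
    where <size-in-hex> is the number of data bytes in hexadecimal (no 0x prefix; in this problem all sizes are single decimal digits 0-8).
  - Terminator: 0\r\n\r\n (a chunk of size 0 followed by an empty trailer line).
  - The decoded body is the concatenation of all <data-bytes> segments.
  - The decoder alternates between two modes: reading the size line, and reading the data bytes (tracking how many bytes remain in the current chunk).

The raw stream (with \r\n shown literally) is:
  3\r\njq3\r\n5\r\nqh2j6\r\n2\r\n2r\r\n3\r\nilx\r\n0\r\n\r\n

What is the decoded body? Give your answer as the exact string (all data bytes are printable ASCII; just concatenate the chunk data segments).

Answer: jq3qh2j62rilx

Derivation:
Chunk 1: stream[0..1]='3' size=0x3=3, data at stream[3..6]='jq3' -> body[0..3], body so far='jq3'
Chunk 2: stream[8..9]='5' size=0x5=5, data at stream[11..16]='qh2j6' -> body[3..8], body so far='jq3qh2j6'
Chunk 3: stream[18..19]='2' size=0x2=2, data at stream[21..23]='2r' -> body[8..10], body so far='jq3qh2j62r'
Chunk 4: stream[25..26]='3' size=0x3=3, data at stream[28..31]='ilx' -> body[10..13], body so far='jq3qh2j62rilx'
Chunk 5: stream[33..34]='0' size=0 (terminator). Final body='jq3qh2j62rilx' (13 bytes)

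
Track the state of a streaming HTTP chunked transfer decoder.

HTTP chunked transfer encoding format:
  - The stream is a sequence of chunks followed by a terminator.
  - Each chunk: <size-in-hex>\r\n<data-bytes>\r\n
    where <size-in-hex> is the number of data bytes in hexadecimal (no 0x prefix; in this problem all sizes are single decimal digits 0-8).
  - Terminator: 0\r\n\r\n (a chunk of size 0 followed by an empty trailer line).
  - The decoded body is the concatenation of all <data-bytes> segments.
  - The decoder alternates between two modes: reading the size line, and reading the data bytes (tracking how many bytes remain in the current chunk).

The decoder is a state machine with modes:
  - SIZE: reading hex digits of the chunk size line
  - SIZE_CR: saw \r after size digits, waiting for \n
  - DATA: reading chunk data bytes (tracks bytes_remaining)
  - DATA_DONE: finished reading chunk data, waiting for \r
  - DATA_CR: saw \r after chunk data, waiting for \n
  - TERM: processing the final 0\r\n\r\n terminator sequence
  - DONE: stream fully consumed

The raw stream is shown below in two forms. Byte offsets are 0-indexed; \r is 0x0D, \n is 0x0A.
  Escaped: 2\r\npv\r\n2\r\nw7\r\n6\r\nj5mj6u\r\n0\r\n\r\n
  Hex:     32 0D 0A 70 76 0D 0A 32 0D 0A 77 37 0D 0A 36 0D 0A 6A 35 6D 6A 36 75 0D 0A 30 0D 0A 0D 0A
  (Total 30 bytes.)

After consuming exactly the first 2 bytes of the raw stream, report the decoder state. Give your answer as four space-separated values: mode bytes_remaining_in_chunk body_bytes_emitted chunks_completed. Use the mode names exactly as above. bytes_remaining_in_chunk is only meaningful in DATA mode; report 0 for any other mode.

Byte 0 = '2': mode=SIZE remaining=0 emitted=0 chunks_done=0
Byte 1 = 0x0D: mode=SIZE_CR remaining=0 emitted=0 chunks_done=0

Answer: SIZE_CR 0 0 0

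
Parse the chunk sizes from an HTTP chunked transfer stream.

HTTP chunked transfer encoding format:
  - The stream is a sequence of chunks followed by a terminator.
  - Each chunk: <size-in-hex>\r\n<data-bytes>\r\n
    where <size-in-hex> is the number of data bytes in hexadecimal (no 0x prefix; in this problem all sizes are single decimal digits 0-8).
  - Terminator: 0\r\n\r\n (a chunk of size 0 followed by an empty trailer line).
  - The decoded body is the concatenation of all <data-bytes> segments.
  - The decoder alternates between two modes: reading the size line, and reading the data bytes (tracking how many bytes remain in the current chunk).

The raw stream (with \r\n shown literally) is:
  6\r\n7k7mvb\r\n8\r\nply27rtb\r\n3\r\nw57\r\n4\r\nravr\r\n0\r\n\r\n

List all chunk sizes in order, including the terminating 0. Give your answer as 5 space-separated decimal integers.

Chunk 1: stream[0..1]='6' size=0x6=6, data at stream[3..9]='7k7mvb' -> body[0..6], body so far='7k7mvb'
Chunk 2: stream[11..12]='8' size=0x8=8, data at stream[14..22]='ply27rtb' -> body[6..14], body so far='7k7mvbply27rtb'
Chunk 3: stream[24..25]='3' size=0x3=3, data at stream[27..30]='w57' -> body[14..17], body so far='7k7mvbply27rtbw57'
Chunk 4: stream[32..33]='4' size=0x4=4, data at stream[35..39]='ravr' -> body[17..21], body so far='7k7mvbply27rtbw57ravr'
Chunk 5: stream[41..42]='0' size=0 (terminator). Final body='7k7mvbply27rtbw57ravr' (21 bytes)

Answer: 6 8 3 4 0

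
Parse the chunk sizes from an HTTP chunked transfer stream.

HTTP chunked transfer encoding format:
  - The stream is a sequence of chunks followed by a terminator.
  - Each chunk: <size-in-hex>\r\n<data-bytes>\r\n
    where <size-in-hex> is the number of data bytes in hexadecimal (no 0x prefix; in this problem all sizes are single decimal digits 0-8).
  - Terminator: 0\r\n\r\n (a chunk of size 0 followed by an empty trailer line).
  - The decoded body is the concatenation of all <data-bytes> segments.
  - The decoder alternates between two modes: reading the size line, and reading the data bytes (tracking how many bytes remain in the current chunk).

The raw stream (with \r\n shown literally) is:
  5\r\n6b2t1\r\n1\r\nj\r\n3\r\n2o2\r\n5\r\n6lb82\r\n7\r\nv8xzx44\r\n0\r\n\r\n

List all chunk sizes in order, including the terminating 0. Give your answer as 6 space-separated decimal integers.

Answer: 5 1 3 5 7 0

Derivation:
Chunk 1: stream[0..1]='5' size=0x5=5, data at stream[3..8]='6b2t1' -> body[0..5], body so far='6b2t1'
Chunk 2: stream[10..11]='1' size=0x1=1, data at stream[13..14]='j' -> body[5..6], body so far='6b2t1j'
Chunk 3: stream[16..17]='3' size=0x3=3, data at stream[19..22]='2o2' -> body[6..9], body so far='6b2t1j2o2'
Chunk 4: stream[24..25]='5' size=0x5=5, data at stream[27..32]='6lb82' -> body[9..14], body so far='6b2t1j2o26lb82'
Chunk 5: stream[34..35]='7' size=0x7=7, data at stream[37..44]='v8xzx44' -> body[14..21], body so far='6b2t1j2o26lb82v8xzx44'
Chunk 6: stream[46..47]='0' size=0 (terminator). Final body='6b2t1j2o26lb82v8xzx44' (21 bytes)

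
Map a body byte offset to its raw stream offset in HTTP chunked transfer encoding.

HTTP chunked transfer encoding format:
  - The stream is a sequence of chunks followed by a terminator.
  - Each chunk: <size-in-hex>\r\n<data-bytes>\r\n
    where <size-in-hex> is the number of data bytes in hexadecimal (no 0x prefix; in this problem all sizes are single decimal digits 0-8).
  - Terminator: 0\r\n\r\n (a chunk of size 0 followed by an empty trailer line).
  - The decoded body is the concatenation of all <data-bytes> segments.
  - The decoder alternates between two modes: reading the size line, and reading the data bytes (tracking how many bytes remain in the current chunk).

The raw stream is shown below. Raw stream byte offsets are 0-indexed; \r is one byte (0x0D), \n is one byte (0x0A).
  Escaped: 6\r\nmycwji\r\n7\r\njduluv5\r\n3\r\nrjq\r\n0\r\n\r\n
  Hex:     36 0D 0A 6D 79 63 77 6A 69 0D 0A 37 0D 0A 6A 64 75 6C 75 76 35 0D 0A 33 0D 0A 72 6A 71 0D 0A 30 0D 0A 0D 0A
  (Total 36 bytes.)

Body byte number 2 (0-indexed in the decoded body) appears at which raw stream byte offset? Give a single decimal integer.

Answer: 5

Derivation:
Chunk 1: stream[0..1]='6' size=0x6=6, data at stream[3..9]='mycwji' -> body[0..6], body so far='mycwji'
Chunk 2: stream[11..12]='7' size=0x7=7, data at stream[14..21]='jduluv5' -> body[6..13], body so far='mycwjijduluv5'
Chunk 3: stream[23..24]='3' size=0x3=3, data at stream[26..29]='rjq' -> body[13..16], body so far='mycwjijduluv5rjq'
Chunk 4: stream[31..32]='0' size=0 (terminator). Final body='mycwjijduluv5rjq' (16 bytes)
Body byte 2 at stream offset 5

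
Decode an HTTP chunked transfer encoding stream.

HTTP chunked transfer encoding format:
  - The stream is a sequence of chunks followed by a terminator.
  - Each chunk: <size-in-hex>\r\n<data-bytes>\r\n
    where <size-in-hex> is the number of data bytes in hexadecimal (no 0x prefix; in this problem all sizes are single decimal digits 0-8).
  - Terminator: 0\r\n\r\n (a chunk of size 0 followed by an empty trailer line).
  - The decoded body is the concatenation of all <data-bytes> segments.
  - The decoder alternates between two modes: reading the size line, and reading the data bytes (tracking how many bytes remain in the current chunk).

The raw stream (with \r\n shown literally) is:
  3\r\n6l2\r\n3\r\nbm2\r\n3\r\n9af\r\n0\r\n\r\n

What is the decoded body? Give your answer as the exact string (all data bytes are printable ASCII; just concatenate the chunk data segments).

Answer: 6l2bm29af

Derivation:
Chunk 1: stream[0..1]='3' size=0x3=3, data at stream[3..6]='6l2' -> body[0..3], body so far='6l2'
Chunk 2: stream[8..9]='3' size=0x3=3, data at stream[11..14]='bm2' -> body[3..6], body so far='6l2bm2'
Chunk 3: stream[16..17]='3' size=0x3=3, data at stream[19..22]='9af' -> body[6..9], body so far='6l2bm29af'
Chunk 4: stream[24..25]='0' size=0 (terminator). Final body='6l2bm29af' (9 bytes)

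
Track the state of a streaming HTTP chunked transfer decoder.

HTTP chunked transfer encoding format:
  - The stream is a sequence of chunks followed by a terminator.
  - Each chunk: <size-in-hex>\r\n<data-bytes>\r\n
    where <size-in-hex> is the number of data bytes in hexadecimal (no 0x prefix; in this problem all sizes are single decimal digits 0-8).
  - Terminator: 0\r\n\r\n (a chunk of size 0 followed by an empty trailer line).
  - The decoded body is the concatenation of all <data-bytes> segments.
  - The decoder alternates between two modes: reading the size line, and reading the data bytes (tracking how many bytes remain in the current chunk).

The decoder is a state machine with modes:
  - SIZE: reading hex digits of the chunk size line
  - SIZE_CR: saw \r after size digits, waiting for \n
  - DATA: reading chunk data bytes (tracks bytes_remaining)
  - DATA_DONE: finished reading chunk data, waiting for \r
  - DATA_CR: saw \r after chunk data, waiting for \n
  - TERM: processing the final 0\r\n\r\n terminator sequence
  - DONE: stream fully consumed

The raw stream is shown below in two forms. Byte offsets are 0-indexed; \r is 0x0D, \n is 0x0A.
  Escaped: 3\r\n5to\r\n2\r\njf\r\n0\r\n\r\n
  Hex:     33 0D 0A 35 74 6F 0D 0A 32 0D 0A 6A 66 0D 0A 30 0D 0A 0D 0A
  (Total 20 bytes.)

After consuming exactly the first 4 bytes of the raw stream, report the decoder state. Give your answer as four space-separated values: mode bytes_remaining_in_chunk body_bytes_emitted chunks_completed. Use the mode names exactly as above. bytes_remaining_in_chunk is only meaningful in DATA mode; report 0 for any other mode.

Answer: DATA 2 1 0

Derivation:
Byte 0 = '3': mode=SIZE remaining=0 emitted=0 chunks_done=0
Byte 1 = 0x0D: mode=SIZE_CR remaining=0 emitted=0 chunks_done=0
Byte 2 = 0x0A: mode=DATA remaining=3 emitted=0 chunks_done=0
Byte 3 = '5': mode=DATA remaining=2 emitted=1 chunks_done=0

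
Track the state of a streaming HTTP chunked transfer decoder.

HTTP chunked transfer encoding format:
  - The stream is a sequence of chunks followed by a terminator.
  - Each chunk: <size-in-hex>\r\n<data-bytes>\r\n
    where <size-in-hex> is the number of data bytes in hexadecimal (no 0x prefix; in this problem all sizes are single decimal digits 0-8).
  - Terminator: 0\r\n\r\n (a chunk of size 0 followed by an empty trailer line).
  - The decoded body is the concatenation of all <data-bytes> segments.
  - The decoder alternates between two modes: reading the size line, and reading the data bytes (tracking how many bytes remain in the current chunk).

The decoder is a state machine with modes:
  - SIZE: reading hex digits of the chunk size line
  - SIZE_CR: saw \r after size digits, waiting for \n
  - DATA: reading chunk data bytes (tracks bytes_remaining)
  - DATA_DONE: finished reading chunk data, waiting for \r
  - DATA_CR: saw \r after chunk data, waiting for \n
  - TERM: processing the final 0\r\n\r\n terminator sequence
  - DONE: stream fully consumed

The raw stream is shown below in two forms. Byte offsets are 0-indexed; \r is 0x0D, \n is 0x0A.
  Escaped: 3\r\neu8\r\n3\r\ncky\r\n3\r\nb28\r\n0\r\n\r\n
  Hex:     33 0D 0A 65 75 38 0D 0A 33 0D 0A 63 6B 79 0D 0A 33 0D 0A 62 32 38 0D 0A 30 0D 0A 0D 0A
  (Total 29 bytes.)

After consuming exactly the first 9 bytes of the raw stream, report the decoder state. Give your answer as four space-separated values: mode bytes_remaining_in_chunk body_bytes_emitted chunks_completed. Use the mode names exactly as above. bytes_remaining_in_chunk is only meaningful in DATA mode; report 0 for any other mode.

Byte 0 = '3': mode=SIZE remaining=0 emitted=0 chunks_done=0
Byte 1 = 0x0D: mode=SIZE_CR remaining=0 emitted=0 chunks_done=0
Byte 2 = 0x0A: mode=DATA remaining=3 emitted=0 chunks_done=0
Byte 3 = 'e': mode=DATA remaining=2 emitted=1 chunks_done=0
Byte 4 = 'u': mode=DATA remaining=1 emitted=2 chunks_done=0
Byte 5 = '8': mode=DATA_DONE remaining=0 emitted=3 chunks_done=0
Byte 6 = 0x0D: mode=DATA_CR remaining=0 emitted=3 chunks_done=0
Byte 7 = 0x0A: mode=SIZE remaining=0 emitted=3 chunks_done=1
Byte 8 = '3': mode=SIZE remaining=0 emitted=3 chunks_done=1

Answer: SIZE 0 3 1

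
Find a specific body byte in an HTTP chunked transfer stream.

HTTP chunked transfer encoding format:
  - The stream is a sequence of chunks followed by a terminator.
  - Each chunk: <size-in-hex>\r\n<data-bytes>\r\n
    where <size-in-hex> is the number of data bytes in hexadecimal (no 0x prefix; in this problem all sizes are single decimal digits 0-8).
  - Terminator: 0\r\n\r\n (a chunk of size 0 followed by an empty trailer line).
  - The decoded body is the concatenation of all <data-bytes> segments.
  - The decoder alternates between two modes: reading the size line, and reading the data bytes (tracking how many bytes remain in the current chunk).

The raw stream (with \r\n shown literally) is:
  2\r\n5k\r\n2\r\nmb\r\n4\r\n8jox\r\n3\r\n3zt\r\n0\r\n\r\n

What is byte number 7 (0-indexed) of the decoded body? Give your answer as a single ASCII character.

Answer: x

Derivation:
Chunk 1: stream[0..1]='2' size=0x2=2, data at stream[3..5]='5k' -> body[0..2], body so far='5k'
Chunk 2: stream[7..8]='2' size=0x2=2, data at stream[10..12]='mb' -> body[2..4], body so far='5kmb'
Chunk 3: stream[14..15]='4' size=0x4=4, data at stream[17..21]='8jox' -> body[4..8], body so far='5kmb8jox'
Chunk 4: stream[23..24]='3' size=0x3=3, data at stream[26..29]='3zt' -> body[8..11], body so far='5kmb8jox3zt'
Chunk 5: stream[31..32]='0' size=0 (terminator). Final body='5kmb8jox3zt' (11 bytes)
Body byte 7 = 'x'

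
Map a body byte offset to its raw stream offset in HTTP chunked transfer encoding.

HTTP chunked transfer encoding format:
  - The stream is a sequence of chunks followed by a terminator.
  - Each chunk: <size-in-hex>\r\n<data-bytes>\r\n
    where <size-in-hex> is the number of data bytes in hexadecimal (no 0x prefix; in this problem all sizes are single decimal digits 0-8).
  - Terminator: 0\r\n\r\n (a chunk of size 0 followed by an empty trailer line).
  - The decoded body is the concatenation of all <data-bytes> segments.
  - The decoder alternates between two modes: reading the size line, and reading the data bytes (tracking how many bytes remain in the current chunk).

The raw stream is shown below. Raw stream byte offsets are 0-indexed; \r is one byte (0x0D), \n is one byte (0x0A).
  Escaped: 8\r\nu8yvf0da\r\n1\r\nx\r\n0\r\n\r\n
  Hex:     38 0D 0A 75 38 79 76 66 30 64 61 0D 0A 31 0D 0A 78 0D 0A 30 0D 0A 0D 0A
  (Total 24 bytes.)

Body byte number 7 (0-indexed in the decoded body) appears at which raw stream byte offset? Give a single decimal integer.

Answer: 10

Derivation:
Chunk 1: stream[0..1]='8' size=0x8=8, data at stream[3..11]='u8yvf0da' -> body[0..8], body so far='u8yvf0da'
Chunk 2: stream[13..14]='1' size=0x1=1, data at stream[16..17]='x' -> body[8..9], body so far='u8yvf0dax'
Chunk 3: stream[19..20]='0' size=0 (terminator). Final body='u8yvf0dax' (9 bytes)
Body byte 7 at stream offset 10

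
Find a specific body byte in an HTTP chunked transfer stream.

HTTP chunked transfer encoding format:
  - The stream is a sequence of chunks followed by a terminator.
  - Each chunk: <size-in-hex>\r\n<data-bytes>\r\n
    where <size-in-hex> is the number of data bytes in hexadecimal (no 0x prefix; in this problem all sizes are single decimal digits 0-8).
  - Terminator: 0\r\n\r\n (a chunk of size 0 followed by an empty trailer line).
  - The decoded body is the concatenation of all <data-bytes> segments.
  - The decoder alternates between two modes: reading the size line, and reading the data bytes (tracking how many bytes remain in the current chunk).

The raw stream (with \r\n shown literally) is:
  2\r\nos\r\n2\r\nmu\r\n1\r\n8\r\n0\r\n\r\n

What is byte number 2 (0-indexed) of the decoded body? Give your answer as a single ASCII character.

Answer: m

Derivation:
Chunk 1: stream[0..1]='2' size=0x2=2, data at stream[3..5]='os' -> body[0..2], body so far='os'
Chunk 2: stream[7..8]='2' size=0x2=2, data at stream[10..12]='mu' -> body[2..4], body so far='osmu'
Chunk 3: stream[14..15]='1' size=0x1=1, data at stream[17..18]='8' -> body[4..5], body so far='osmu8'
Chunk 4: stream[20..21]='0' size=0 (terminator). Final body='osmu8' (5 bytes)
Body byte 2 = 'm'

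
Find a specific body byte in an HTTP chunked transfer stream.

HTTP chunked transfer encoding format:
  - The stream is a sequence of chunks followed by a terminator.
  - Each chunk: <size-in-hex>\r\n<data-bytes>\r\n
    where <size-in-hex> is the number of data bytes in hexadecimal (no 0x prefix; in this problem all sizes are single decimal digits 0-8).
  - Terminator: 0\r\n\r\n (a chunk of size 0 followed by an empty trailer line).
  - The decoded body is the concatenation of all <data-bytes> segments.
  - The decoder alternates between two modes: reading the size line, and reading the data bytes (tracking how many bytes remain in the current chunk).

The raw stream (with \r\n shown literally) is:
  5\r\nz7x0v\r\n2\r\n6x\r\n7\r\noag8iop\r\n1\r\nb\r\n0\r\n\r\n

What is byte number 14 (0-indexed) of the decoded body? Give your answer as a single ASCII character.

Chunk 1: stream[0..1]='5' size=0x5=5, data at stream[3..8]='z7x0v' -> body[0..5], body so far='z7x0v'
Chunk 2: stream[10..11]='2' size=0x2=2, data at stream[13..15]='6x' -> body[5..7], body so far='z7x0v6x'
Chunk 3: stream[17..18]='7' size=0x7=7, data at stream[20..27]='oag8iop' -> body[7..14], body so far='z7x0v6xoag8iop'
Chunk 4: stream[29..30]='1' size=0x1=1, data at stream[32..33]='b' -> body[14..15], body so far='z7x0v6xoag8iopb'
Chunk 5: stream[35..36]='0' size=0 (terminator). Final body='z7x0v6xoag8iopb' (15 bytes)
Body byte 14 = 'b'

Answer: b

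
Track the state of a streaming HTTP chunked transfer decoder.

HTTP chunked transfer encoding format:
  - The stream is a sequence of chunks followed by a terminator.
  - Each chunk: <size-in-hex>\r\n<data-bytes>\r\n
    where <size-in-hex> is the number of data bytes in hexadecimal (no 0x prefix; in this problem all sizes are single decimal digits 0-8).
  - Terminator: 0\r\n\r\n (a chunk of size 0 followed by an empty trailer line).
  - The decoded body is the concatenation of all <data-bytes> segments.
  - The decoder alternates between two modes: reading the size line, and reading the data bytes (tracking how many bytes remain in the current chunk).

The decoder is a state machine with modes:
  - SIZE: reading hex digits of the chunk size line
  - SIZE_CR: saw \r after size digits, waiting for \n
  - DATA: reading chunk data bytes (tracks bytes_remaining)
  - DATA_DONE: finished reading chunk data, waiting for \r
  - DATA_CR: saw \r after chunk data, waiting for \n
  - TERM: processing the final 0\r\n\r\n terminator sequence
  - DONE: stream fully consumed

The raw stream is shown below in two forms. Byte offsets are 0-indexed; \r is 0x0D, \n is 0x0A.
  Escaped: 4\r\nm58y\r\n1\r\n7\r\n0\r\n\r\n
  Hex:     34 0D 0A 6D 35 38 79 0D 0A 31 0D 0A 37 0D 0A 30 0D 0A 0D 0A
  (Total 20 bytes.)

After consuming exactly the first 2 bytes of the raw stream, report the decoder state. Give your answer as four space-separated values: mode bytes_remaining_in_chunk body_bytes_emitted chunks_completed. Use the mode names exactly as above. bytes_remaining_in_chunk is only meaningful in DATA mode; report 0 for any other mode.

Byte 0 = '4': mode=SIZE remaining=0 emitted=0 chunks_done=0
Byte 1 = 0x0D: mode=SIZE_CR remaining=0 emitted=0 chunks_done=0

Answer: SIZE_CR 0 0 0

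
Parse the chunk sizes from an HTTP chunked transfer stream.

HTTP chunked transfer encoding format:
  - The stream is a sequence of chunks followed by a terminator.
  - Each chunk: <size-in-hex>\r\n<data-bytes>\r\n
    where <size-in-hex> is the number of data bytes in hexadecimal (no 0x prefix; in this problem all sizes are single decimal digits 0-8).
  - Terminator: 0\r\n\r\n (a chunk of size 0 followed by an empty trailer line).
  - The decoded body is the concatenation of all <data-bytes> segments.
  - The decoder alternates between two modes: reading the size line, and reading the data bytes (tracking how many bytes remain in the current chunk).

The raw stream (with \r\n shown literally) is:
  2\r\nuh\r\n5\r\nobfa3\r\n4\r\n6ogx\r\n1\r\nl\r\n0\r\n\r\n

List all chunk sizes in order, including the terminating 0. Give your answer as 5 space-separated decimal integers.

Answer: 2 5 4 1 0

Derivation:
Chunk 1: stream[0..1]='2' size=0x2=2, data at stream[3..5]='uh' -> body[0..2], body so far='uh'
Chunk 2: stream[7..8]='5' size=0x5=5, data at stream[10..15]='obfa3' -> body[2..7], body so far='uhobfa3'
Chunk 3: stream[17..18]='4' size=0x4=4, data at stream[20..24]='6ogx' -> body[7..11], body so far='uhobfa36ogx'
Chunk 4: stream[26..27]='1' size=0x1=1, data at stream[29..30]='l' -> body[11..12], body so far='uhobfa36ogxl'
Chunk 5: stream[32..33]='0' size=0 (terminator). Final body='uhobfa36ogxl' (12 bytes)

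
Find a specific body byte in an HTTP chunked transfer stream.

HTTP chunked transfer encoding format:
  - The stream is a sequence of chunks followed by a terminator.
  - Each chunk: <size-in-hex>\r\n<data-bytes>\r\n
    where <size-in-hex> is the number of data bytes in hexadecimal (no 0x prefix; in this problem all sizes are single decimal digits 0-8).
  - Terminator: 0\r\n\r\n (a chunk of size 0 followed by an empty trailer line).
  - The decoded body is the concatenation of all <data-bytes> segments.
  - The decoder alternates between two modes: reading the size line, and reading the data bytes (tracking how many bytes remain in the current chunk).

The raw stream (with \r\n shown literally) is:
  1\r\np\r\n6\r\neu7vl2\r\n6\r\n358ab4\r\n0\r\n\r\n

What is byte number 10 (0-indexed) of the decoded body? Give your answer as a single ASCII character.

Answer: a

Derivation:
Chunk 1: stream[0..1]='1' size=0x1=1, data at stream[3..4]='p' -> body[0..1], body so far='p'
Chunk 2: stream[6..7]='6' size=0x6=6, data at stream[9..15]='eu7vl2' -> body[1..7], body so far='peu7vl2'
Chunk 3: stream[17..18]='6' size=0x6=6, data at stream[20..26]='358ab4' -> body[7..13], body so far='peu7vl2358ab4'
Chunk 4: stream[28..29]='0' size=0 (terminator). Final body='peu7vl2358ab4' (13 bytes)
Body byte 10 = 'a'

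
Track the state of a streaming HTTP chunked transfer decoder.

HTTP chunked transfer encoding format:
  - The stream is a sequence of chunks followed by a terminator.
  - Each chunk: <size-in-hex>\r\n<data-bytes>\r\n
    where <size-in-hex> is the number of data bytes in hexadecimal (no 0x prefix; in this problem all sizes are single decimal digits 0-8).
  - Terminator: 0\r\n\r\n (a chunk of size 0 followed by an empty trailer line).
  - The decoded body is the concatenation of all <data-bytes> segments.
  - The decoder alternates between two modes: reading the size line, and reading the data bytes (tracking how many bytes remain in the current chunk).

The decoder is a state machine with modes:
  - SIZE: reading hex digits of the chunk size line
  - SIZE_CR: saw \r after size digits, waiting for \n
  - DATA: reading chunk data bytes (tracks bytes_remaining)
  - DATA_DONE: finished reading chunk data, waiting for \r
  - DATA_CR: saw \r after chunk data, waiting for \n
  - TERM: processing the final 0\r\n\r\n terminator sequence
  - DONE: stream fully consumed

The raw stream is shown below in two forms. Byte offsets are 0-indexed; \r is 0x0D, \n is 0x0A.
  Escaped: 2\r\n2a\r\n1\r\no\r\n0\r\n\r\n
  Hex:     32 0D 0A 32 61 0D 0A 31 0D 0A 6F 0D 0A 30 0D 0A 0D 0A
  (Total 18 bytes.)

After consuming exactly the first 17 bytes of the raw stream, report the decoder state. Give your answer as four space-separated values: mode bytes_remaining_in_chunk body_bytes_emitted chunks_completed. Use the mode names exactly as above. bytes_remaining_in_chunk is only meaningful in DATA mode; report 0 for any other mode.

Answer: TERM 0 3 2

Derivation:
Byte 0 = '2': mode=SIZE remaining=0 emitted=0 chunks_done=0
Byte 1 = 0x0D: mode=SIZE_CR remaining=0 emitted=0 chunks_done=0
Byte 2 = 0x0A: mode=DATA remaining=2 emitted=0 chunks_done=0
Byte 3 = '2': mode=DATA remaining=1 emitted=1 chunks_done=0
Byte 4 = 'a': mode=DATA_DONE remaining=0 emitted=2 chunks_done=0
Byte 5 = 0x0D: mode=DATA_CR remaining=0 emitted=2 chunks_done=0
Byte 6 = 0x0A: mode=SIZE remaining=0 emitted=2 chunks_done=1
Byte 7 = '1': mode=SIZE remaining=0 emitted=2 chunks_done=1
Byte 8 = 0x0D: mode=SIZE_CR remaining=0 emitted=2 chunks_done=1
Byte 9 = 0x0A: mode=DATA remaining=1 emitted=2 chunks_done=1
Byte 10 = 'o': mode=DATA_DONE remaining=0 emitted=3 chunks_done=1
Byte 11 = 0x0D: mode=DATA_CR remaining=0 emitted=3 chunks_done=1
Byte 12 = 0x0A: mode=SIZE remaining=0 emitted=3 chunks_done=2
Byte 13 = '0': mode=SIZE remaining=0 emitted=3 chunks_done=2
Byte 14 = 0x0D: mode=SIZE_CR remaining=0 emitted=3 chunks_done=2
Byte 15 = 0x0A: mode=TERM remaining=0 emitted=3 chunks_done=2
Byte 16 = 0x0D: mode=TERM remaining=0 emitted=3 chunks_done=2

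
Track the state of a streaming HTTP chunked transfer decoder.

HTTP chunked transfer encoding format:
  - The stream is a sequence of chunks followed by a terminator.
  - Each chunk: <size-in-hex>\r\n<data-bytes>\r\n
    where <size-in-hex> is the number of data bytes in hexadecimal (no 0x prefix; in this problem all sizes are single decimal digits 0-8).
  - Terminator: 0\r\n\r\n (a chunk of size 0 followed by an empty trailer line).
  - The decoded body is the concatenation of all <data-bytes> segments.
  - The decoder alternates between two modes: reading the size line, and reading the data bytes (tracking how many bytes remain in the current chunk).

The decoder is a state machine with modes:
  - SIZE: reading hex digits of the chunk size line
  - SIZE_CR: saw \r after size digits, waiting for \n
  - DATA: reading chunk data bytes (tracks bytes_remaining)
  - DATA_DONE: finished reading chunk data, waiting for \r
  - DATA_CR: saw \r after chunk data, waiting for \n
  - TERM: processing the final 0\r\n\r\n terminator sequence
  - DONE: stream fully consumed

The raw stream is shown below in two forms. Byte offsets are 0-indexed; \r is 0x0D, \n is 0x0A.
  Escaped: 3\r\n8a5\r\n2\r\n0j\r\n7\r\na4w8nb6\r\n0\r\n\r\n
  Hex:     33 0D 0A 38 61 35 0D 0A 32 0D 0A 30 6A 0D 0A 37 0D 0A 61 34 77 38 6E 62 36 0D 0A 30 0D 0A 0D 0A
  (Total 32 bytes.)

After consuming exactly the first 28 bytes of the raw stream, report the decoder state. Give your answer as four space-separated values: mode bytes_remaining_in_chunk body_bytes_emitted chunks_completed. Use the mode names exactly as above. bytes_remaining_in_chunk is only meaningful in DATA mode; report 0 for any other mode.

Byte 0 = '3': mode=SIZE remaining=0 emitted=0 chunks_done=0
Byte 1 = 0x0D: mode=SIZE_CR remaining=0 emitted=0 chunks_done=0
Byte 2 = 0x0A: mode=DATA remaining=3 emitted=0 chunks_done=0
Byte 3 = '8': mode=DATA remaining=2 emitted=1 chunks_done=0
Byte 4 = 'a': mode=DATA remaining=1 emitted=2 chunks_done=0
Byte 5 = '5': mode=DATA_DONE remaining=0 emitted=3 chunks_done=0
Byte 6 = 0x0D: mode=DATA_CR remaining=0 emitted=3 chunks_done=0
Byte 7 = 0x0A: mode=SIZE remaining=0 emitted=3 chunks_done=1
Byte 8 = '2': mode=SIZE remaining=0 emitted=3 chunks_done=1
Byte 9 = 0x0D: mode=SIZE_CR remaining=0 emitted=3 chunks_done=1
Byte 10 = 0x0A: mode=DATA remaining=2 emitted=3 chunks_done=1
Byte 11 = '0': mode=DATA remaining=1 emitted=4 chunks_done=1
Byte 12 = 'j': mode=DATA_DONE remaining=0 emitted=5 chunks_done=1
Byte 13 = 0x0D: mode=DATA_CR remaining=0 emitted=5 chunks_done=1
Byte 14 = 0x0A: mode=SIZE remaining=0 emitted=5 chunks_done=2
Byte 15 = '7': mode=SIZE remaining=0 emitted=5 chunks_done=2
Byte 16 = 0x0D: mode=SIZE_CR remaining=0 emitted=5 chunks_done=2
Byte 17 = 0x0A: mode=DATA remaining=7 emitted=5 chunks_done=2
Byte 18 = 'a': mode=DATA remaining=6 emitted=6 chunks_done=2
Byte 19 = '4': mode=DATA remaining=5 emitted=7 chunks_done=2
Byte 20 = 'w': mode=DATA remaining=4 emitted=8 chunks_done=2
Byte 21 = '8': mode=DATA remaining=3 emitted=9 chunks_done=2
Byte 22 = 'n': mode=DATA remaining=2 emitted=10 chunks_done=2
Byte 23 = 'b': mode=DATA remaining=1 emitted=11 chunks_done=2
Byte 24 = '6': mode=DATA_DONE remaining=0 emitted=12 chunks_done=2
Byte 25 = 0x0D: mode=DATA_CR remaining=0 emitted=12 chunks_done=2
Byte 26 = 0x0A: mode=SIZE remaining=0 emitted=12 chunks_done=3
Byte 27 = '0': mode=SIZE remaining=0 emitted=12 chunks_done=3

Answer: SIZE 0 12 3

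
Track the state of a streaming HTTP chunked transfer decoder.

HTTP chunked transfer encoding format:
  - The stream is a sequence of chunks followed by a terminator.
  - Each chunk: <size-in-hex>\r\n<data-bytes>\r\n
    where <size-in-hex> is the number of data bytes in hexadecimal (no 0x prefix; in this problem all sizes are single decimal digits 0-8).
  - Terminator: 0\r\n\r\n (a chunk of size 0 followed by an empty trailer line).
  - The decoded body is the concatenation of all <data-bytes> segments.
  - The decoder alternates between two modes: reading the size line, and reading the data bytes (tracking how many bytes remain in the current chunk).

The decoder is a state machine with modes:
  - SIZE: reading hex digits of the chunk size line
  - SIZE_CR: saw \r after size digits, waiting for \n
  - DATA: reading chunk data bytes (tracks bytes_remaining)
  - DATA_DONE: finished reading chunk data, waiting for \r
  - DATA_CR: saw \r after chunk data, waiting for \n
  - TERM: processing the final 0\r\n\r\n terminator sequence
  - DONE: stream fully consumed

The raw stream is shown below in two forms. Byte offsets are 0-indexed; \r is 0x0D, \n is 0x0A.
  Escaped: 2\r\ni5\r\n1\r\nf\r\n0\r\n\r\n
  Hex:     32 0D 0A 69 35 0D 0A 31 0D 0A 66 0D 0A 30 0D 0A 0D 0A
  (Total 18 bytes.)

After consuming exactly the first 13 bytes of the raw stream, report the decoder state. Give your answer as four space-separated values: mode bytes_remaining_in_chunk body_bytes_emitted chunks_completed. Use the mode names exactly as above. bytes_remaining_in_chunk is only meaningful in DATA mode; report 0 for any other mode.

Answer: SIZE 0 3 2

Derivation:
Byte 0 = '2': mode=SIZE remaining=0 emitted=0 chunks_done=0
Byte 1 = 0x0D: mode=SIZE_CR remaining=0 emitted=0 chunks_done=0
Byte 2 = 0x0A: mode=DATA remaining=2 emitted=0 chunks_done=0
Byte 3 = 'i': mode=DATA remaining=1 emitted=1 chunks_done=0
Byte 4 = '5': mode=DATA_DONE remaining=0 emitted=2 chunks_done=0
Byte 5 = 0x0D: mode=DATA_CR remaining=0 emitted=2 chunks_done=0
Byte 6 = 0x0A: mode=SIZE remaining=0 emitted=2 chunks_done=1
Byte 7 = '1': mode=SIZE remaining=0 emitted=2 chunks_done=1
Byte 8 = 0x0D: mode=SIZE_CR remaining=0 emitted=2 chunks_done=1
Byte 9 = 0x0A: mode=DATA remaining=1 emitted=2 chunks_done=1
Byte 10 = 'f': mode=DATA_DONE remaining=0 emitted=3 chunks_done=1
Byte 11 = 0x0D: mode=DATA_CR remaining=0 emitted=3 chunks_done=1
Byte 12 = 0x0A: mode=SIZE remaining=0 emitted=3 chunks_done=2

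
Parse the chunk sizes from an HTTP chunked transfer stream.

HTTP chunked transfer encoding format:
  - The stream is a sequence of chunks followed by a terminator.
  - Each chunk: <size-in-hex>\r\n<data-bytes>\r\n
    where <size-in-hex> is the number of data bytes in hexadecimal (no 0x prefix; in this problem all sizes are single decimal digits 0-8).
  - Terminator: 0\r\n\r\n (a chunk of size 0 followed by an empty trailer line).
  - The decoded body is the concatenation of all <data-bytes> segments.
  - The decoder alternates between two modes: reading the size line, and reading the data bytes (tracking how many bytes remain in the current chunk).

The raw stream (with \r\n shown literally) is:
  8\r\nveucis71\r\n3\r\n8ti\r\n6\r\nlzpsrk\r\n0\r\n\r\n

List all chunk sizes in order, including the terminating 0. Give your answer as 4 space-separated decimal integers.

Chunk 1: stream[0..1]='8' size=0x8=8, data at stream[3..11]='veucis71' -> body[0..8], body so far='veucis71'
Chunk 2: stream[13..14]='3' size=0x3=3, data at stream[16..19]='8ti' -> body[8..11], body so far='veucis718ti'
Chunk 3: stream[21..22]='6' size=0x6=6, data at stream[24..30]='lzpsrk' -> body[11..17], body so far='veucis718tilzpsrk'
Chunk 4: stream[32..33]='0' size=0 (terminator). Final body='veucis718tilzpsrk' (17 bytes)

Answer: 8 3 6 0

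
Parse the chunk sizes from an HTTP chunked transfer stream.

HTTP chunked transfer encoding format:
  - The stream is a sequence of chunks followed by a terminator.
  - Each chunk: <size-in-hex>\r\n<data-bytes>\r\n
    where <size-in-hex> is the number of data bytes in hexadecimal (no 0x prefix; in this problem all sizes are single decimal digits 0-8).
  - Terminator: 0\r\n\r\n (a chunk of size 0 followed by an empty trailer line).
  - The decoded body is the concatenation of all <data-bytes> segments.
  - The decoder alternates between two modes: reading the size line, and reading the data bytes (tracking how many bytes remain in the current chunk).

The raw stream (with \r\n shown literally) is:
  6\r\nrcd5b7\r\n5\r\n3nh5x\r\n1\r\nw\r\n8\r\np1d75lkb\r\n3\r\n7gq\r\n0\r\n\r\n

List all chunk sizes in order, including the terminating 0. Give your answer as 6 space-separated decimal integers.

Answer: 6 5 1 8 3 0

Derivation:
Chunk 1: stream[0..1]='6' size=0x6=6, data at stream[3..9]='rcd5b7' -> body[0..6], body so far='rcd5b7'
Chunk 2: stream[11..12]='5' size=0x5=5, data at stream[14..19]='3nh5x' -> body[6..11], body so far='rcd5b73nh5x'
Chunk 3: stream[21..22]='1' size=0x1=1, data at stream[24..25]='w' -> body[11..12], body so far='rcd5b73nh5xw'
Chunk 4: stream[27..28]='8' size=0x8=8, data at stream[30..38]='p1d75lkb' -> body[12..20], body so far='rcd5b73nh5xwp1d75lkb'
Chunk 5: stream[40..41]='3' size=0x3=3, data at stream[43..46]='7gq' -> body[20..23], body so far='rcd5b73nh5xwp1d75lkb7gq'
Chunk 6: stream[48..49]='0' size=0 (terminator). Final body='rcd5b73nh5xwp1d75lkb7gq' (23 bytes)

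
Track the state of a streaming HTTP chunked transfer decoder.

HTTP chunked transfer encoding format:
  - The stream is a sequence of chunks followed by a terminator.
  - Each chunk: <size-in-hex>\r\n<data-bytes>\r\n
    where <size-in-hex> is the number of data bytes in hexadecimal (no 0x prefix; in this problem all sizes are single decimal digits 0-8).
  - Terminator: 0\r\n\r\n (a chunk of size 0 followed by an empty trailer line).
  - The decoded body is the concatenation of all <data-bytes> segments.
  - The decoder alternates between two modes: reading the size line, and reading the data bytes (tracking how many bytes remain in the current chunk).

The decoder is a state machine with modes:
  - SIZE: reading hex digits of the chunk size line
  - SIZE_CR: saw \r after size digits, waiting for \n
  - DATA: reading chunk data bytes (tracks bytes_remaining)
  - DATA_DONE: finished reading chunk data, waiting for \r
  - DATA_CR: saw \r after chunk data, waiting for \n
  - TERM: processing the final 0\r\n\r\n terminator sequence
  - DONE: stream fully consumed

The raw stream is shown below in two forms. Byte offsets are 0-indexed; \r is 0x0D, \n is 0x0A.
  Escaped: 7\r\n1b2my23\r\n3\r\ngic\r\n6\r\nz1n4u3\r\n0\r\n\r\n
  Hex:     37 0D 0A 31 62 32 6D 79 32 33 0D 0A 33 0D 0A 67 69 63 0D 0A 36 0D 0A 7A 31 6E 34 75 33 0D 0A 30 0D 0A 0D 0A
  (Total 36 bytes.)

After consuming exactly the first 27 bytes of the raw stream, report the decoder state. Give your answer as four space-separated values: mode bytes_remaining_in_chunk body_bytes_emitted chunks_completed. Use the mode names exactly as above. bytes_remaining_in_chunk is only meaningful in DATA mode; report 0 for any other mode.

Answer: DATA 2 14 2

Derivation:
Byte 0 = '7': mode=SIZE remaining=0 emitted=0 chunks_done=0
Byte 1 = 0x0D: mode=SIZE_CR remaining=0 emitted=0 chunks_done=0
Byte 2 = 0x0A: mode=DATA remaining=7 emitted=0 chunks_done=0
Byte 3 = '1': mode=DATA remaining=6 emitted=1 chunks_done=0
Byte 4 = 'b': mode=DATA remaining=5 emitted=2 chunks_done=0
Byte 5 = '2': mode=DATA remaining=4 emitted=3 chunks_done=0
Byte 6 = 'm': mode=DATA remaining=3 emitted=4 chunks_done=0
Byte 7 = 'y': mode=DATA remaining=2 emitted=5 chunks_done=0
Byte 8 = '2': mode=DATA remaining=1 emitted=6 chunks_done=0
Byte 9 = '3': mode=DATA_DONE remaining=0 emitted=7 chunks_done=0
Byte 10 = 0x0D: mode=DATA_CR remaining=0 emitted=7 chunks_done=0
Byte 11 = 0x0A: mode=SIZE remaining=0 emitted=7 chunks_done=1
Byte 12 = '3': mode=SIZE remaining=0 emitted=7 chunks_done=1
Byte 13 = 0x0D: mode=SIZE_CR remaining=0 emitted=7 chunks_done=1
Byte 14 = 0x0A: mode=DATA remaining=3 emitted=7 chunks_done=1
Byte 15 = 'g': mode=DATA remaining=2 emitted=8 chunks_done=1
Byte 16 = 'i': mode=DATA remaining=1 emitted=9 chunks_done=1
Byte 17 = 'c': mode=DATA_DONE remaining=0 emitted=10 chunks_done=1
Byte 18 = 0x0D: mode=DATA_CR remaining=0 emitted=10 chunks_done=1
Byte 19 = 0x0A: mode=SIZE remaining=0 emitted=10 chunks_done=2
Byte 20 = '6': mode=SIZE remaining=0 emitted=10 chunks_done=2
Byte 21 = 0x0D: mode=SIZE_CR remaining=0 emitted=10 chunks_done=2
Byte 22 = 0x0A: mode=DATA remaining=6 emitted=10 chunks_done=2
Byte 23 = 'z': mode=DATA remaining=5 emitted=11 chunks_done=2
Byte 24 = '1': mode=DATA remaining=4 emitted=12 chunks_done=2
Byte 25 = 'n': mode=DATA remaining=3 emitted=13 chunks_done=2
Byte 26 = '4': mode=DATA remaining=2 emitted=14 chunks_done=2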